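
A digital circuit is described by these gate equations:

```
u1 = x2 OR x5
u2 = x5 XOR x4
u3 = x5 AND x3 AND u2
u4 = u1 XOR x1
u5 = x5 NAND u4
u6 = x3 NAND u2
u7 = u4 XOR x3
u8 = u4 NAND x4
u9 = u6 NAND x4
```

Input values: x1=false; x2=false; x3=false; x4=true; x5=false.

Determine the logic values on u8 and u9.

u1 = x2 OR x5 = false OR false = false
u2 = x5 XOR x4 = false XOR true = true
u4 = u1 XOR x1 = false XOR false = false
u6 = x3 NAND u2 = false NAND true = true
u8 = u4 NAND x4 = false NAND true = true
u9 = u6 NAND x4 = true NAND true = false

u8 = true, u9 = false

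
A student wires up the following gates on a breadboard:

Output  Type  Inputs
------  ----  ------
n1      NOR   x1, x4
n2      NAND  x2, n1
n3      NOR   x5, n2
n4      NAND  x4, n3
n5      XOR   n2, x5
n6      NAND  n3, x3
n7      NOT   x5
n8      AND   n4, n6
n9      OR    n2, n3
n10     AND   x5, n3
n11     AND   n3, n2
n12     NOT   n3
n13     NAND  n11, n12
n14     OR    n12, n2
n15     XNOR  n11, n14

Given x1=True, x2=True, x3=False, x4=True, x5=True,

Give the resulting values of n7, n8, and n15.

n1 = x1 NOR x4 = True NOR True = False
n2 = x2 NAND n1 = True NAND False = True
n3 = x5 NOR n2 = True NOR True = False
n4 = x4 NAND n3 = True NAND False = True
n6 = n3 NAND x3 = False NAND False = True
n7 = NOT x5 = NOT True = False
n8 = n4 AND n6 = True AND True = True
n11 = n3 AND n2 = False AND True = False
n12 = NOT n3 = NOT False = True
n14 = n12 OR n2 = True OR True = True
n15 = n11 XNOR n14 = False XNOR True = False

n7 = False, n8 = True, n15 = False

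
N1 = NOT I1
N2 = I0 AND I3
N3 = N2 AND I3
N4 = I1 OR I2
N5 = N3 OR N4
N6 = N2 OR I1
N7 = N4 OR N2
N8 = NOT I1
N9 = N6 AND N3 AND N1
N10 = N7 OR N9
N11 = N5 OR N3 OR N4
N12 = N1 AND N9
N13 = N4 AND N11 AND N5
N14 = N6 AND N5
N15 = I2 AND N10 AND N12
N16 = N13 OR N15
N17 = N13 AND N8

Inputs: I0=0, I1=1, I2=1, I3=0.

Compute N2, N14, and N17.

N2 = 0, N14 = 1, N17 = 0

N2 = I0 AND I3 = 0 AND 0 = 0
N3 = N2 AND I3 = 0 AND 0 = 0
N4 = I1 OR I2 = 1 OR 1 = 1
N5 = N3 OR N4 = 0 OR 1 = 1
N6 = N2 OR I1 = 0 OR 1 = 1
N8 = NOT I1 = NOT 1 = 0
N11 = N5 OR N3 OR N4 = 1 OR 0 OR 1 = 1
N13 = N4 AND N11 AND N5 = 1 AND 1 AND 1 = 1
N14 = N6 AND N5 = 1 AND 1 = 1
N17 = N13 AND N8 = 1 AND 0 = 0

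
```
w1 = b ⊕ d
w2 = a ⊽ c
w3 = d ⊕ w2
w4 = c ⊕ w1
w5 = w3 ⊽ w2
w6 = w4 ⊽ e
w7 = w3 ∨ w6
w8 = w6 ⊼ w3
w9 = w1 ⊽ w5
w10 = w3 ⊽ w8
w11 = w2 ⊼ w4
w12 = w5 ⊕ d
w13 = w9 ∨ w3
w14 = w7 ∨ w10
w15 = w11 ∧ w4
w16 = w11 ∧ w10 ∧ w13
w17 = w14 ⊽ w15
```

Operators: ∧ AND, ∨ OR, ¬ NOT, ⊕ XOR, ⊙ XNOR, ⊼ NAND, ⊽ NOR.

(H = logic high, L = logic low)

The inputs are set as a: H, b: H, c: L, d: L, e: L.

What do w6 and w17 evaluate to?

w6 = L; w17 = L

w1 = b XOR d = H XOR L = H
w2 = a NOR c = H NOR L = L
w3 = d XOR w2 = L XOR L = L
w4 = c XOR w1 = L XOR H = H
w6 = w4 NOR e = H NOR L = L
w7 = w3 OR w6 = L OR L = L
w8 = w6 NAND w3 = L NAND L = H
w10 = w3 NOR w8 = L NOR H = L
w11 = w2 NAND w4 = L NAND H = H
w14 = w7 OR w10 = L OR L = L
w15 = w11 AND w4 = H AND H = H
w17 = w14 NOR w15 = L NOR H = L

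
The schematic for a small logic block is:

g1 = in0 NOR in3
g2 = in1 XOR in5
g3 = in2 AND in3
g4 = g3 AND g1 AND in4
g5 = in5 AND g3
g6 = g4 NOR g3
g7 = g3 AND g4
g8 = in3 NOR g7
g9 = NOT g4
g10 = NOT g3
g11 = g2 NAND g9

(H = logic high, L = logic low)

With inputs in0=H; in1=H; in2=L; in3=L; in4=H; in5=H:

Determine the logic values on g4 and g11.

g4 = L, g11 = H

g1 = in0 NOR in3 = H NOR L = L
g2 = in1 XOR in5 = H XOR H = L
g3 = in2 AND in3 = L AND L = L
g4 = g3 AND g1 AND in4 = L AND L AND H = L
g9 = NOT g4 = NOT L = H
g11 = g2 NAND g9 = L NAND H = H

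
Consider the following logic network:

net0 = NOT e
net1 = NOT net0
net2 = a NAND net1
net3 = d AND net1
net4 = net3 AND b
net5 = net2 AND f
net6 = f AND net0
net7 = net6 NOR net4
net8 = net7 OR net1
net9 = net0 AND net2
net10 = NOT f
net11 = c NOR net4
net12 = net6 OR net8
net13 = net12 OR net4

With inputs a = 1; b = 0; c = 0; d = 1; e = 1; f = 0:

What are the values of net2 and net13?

net2 = 0, net13 = 1

net0 = NOT e = NOT 1 = 0
net1 = NOT net0 = NOT 0 = 1
net2 = a NAND net1 = 1 NAND 1 = 0
net3 = d AND net1 = 1 AND 1 = 1
net4 = net3 AND b = 1 AND 0 = 0
net6 = f AND net0 = 0 AND 0 = 0
net7 = net6 NOR net4 = 0 NOR 0 = 1
net8 = net7 OR net1 = 1 OR 1 = 1
net12 = net6 OR net8 = 0 OR 1 = 1
net13 = net12 OR net4 = 1 OR 0 = 1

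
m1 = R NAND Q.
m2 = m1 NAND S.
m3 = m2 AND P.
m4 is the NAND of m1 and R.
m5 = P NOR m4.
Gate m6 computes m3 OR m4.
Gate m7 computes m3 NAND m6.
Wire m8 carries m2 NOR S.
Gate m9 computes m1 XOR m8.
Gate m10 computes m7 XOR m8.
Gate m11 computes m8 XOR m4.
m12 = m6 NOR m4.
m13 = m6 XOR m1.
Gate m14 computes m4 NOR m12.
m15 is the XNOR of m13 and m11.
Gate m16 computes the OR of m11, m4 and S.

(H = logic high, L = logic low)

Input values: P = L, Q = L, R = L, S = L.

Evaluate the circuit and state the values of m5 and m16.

m1 = R NAND Q = L NAND L = H
m2 = m1 NAND S = H NAND L = H
m4 = m1 NAND R = H NAND L = H
m5 = P NOR m4 = L NOR H = L
m8 = m2 NOR S = H NOR L = L
m11 = m8 XOR m4 = L XOR H = H
m16 = m11 OR m4 OR S = H OR H OR L = H

m5 = L, m16 = H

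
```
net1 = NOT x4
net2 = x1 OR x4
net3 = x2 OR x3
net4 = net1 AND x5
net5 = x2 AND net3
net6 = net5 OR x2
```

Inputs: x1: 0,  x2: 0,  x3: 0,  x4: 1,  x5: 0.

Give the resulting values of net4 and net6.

net1 = NOT x4 = NOT 1 = 0
net3 = x2 OR x3 = 0 OR 0 = 0
net4 = net1 AND x5 = 0 AND 0 = 0
net5 = x2 AND net3 = 0 AND 0 = 0
net6 = net5 OR x2 = 0 OR 0 = 0

net4 = 0; net6 = 0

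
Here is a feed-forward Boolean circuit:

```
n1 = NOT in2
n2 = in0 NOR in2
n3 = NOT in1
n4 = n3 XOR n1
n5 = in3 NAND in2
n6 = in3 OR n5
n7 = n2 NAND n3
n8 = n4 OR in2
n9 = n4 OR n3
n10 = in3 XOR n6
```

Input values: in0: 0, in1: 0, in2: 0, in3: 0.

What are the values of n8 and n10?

n8 = 0, n10 = 1

n1 = NOT in2 = NOT 0 = 1
n3 = NOT in1 = NOT 0 = 1
n4 = n3 XOR n1 = 1 XOR 1 = 0
n5 = in3 NAND in2 = 0 NAND 0 = 1
n6 = in3 OR n5 = 0 OR 1 = 1
n8 = n4 OR in2 = 0 OR 0 = 0
n10 = in3 XOR n6 = 0 XOR 1 = 1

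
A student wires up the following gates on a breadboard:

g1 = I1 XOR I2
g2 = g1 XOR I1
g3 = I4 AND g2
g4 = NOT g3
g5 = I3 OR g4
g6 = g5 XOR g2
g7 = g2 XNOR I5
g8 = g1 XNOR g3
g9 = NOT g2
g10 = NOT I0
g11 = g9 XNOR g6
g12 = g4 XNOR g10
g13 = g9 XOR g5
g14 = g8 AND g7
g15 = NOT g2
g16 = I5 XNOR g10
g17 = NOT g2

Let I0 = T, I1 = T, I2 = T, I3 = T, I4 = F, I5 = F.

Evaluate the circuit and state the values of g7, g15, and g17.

g1 = I1 XOR I2 = T XOR T = F
g2 = g1 XOR I1 = F XOR T = T
g7 = g2 XNOR I5 = T XNOR F = F
g15 = NOT g2 = NOT T = F
g17 = NOT g2 = NOT T = F

g7 = F; g15 = F; g17 = F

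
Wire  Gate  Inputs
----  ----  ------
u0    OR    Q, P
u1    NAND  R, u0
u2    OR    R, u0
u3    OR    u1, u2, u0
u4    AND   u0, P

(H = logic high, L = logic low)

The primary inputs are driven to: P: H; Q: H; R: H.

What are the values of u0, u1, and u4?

u0 = Q OR P = H OR H = H
u1 = R NAND u0 = H NAND H = L
u4 = u0 AND P = H AND H = H

u0 = H; u1 = L; u4 = H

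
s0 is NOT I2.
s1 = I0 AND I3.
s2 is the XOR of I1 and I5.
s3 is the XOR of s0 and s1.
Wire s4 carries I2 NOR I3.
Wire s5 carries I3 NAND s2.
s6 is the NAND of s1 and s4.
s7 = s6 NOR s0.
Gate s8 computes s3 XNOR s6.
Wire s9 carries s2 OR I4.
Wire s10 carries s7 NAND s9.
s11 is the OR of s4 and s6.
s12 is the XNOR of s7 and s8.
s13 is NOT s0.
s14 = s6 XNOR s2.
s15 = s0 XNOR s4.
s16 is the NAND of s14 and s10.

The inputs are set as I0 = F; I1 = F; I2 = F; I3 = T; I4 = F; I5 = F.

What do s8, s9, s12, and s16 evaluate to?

s0 = NOT I2 = NOT F = T
s1 = I0 AND I3 = F AND T = F
s2 = I1 XOR I5 = F XOR F = F
s3 = s0 XOR s1 = T XOR F = T
s4 = I2 NOR I3 = F NOR T = F
s6 = s1 NAND s4 = F NAND F = T
s7 = s6 NOR s0 = T NOR T = F
s8 = s3 XNOR s6 = T XNOR T = T
s9 = s2 OR I4 = F OR F = F
s10 = s7 NAND s9 = F NAND F = T
s12 = s7 XNOR s8 = F XNOR T = F
s14 = s6 XNOR s2 = T XNOR F = F
s16 = s14 NAND s10 = F NAND T = T

s8 = T; s9 = F; s12 = F; s16 = T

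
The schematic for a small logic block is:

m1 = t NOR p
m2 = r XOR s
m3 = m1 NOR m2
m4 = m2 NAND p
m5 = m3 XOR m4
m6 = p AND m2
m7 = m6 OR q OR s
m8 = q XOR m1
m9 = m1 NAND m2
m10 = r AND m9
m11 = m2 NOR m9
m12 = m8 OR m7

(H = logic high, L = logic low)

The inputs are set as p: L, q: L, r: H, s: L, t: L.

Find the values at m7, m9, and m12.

m7 = L, m9 = L, m12 = H

m1 = t NOR p = L NOR L = H
m2 = r XOR s = H XOR L = H
m6 = p AND m2 = L AND H = L
m7 = m6 OR q OR s = L OR L OR L = L
m8 = q XOR m1 = L XOR H = H
m9 = m1 NAND m2 = H NAND H = L
m12 = m8 OR m7 = H OR L = H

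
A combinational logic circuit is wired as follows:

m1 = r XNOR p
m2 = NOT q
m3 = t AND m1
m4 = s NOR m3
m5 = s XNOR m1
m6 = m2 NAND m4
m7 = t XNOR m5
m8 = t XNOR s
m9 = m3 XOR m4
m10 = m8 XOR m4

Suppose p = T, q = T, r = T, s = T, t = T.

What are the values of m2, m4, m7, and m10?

m1 = r XNOR p = T XNOR T = T
m2 = NOT q = NOT T = F
m3 = t AND m1 = T AND T = T
m4 = s NOR m3 = T NOR T = F
m5 = s XNOR m1 = T XNOR T = T
m7 = t XNOR m5 = T XNOR T = T
m8 = t XNOR s = T XNOR T = T
m10 = m8 XOR m4 = T XOR F = T

m2 = F  m4 = F  m7 = T  m10 = T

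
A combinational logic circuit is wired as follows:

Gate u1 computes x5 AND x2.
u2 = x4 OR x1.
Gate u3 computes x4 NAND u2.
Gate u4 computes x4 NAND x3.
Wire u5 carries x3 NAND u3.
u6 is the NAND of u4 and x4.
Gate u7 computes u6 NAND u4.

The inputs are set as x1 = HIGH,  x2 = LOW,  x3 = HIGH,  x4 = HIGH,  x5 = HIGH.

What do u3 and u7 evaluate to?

u2 = x4 OR x1 = HIGH OR HIGH = HIGH
u3 = x4 NAND u2 = HIGH NAND HIGH = LOW
u4 = x4 NAND x3 = HIGH NAND HIGH = LOW
u6 = u4 NAND x4 = LOW NAND HIGH = HIGH
u7 = u6 NAND u4 = HIGH NAND LOW = HIGH

u3 = LOW, u7 = HIGH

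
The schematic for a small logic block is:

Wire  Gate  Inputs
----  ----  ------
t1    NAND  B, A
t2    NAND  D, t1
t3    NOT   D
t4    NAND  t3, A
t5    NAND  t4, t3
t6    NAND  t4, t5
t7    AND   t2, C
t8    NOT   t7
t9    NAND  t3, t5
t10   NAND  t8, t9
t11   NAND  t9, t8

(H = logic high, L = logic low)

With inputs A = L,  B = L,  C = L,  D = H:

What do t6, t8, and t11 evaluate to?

t6 = L; t8 = H; t11 = L

t1 = B NAND A = L NAND L = H
t2 = D NAND t1 = H NAND H = L
t3 = NOT D = NOT H = L
t4 = t3 NAND A = L NAND L = H
t5 = t4 NAND t3 = H NAND L = H
t6 = t4 NAND t5 = H NAND H = L
t7 = t2 AND C = L AND L = L
t8 = NOT t7 = NOT L = H
t9 = t3 NAND t5 = L NAND H = H
t11 = t9 NAND t8 = H NAND H = L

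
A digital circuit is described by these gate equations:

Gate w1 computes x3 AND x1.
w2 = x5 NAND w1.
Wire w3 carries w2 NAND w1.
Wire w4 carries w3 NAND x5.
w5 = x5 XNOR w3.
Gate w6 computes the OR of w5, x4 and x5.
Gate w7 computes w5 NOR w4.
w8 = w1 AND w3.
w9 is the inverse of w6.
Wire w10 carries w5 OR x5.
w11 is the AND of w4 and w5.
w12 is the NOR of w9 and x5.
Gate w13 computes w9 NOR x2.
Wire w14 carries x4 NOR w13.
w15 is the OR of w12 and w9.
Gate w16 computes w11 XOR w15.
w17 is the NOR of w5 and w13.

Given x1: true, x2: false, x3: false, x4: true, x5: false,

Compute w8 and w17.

w1 = x3 AND x1 = false AND true = false
w2 = x5 NAND w1 = false NAND false = true
w3 = w2 NAND w1 = true NAND false = true
w5 = x5 XNOR w3 = false XNOR true = false
w6 = w5 OR x4 OR x5 = false OR true OR false = true
w8 = w1 AND w3 = false AND true = false
w9 = NOT w6 = NOT true = false
w13 = w9 NOR x2 = false NOR false = true
w17 = w5 NOR w13 = false NOR true = false

w8 = false; w17 = false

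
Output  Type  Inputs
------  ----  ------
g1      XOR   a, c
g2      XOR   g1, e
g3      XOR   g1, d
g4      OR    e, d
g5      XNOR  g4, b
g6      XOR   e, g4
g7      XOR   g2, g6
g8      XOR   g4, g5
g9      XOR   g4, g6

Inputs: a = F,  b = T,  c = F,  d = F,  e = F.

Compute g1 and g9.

g1 = F, g9 = F

g1 = a XOR c = F XOR F = F
g4 = e OR d = F OR F = F
g6 = e XOR g4 = F XOR F = F
g9 = g4 XOR g6 = F XOR F = F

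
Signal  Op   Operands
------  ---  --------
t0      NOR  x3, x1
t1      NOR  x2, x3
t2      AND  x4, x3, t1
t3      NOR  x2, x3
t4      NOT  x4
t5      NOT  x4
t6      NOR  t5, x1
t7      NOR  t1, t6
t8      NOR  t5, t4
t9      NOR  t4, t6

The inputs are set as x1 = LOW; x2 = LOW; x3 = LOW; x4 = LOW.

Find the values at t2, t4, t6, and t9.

t2 = LOW, t4 = HIGH, t6 = LOW, t9 = LOW

t1 = x2 NOR x3 = LOW NOR LOW = HIGH
t2 = x4 AND x3 AND t1 = LOW AND LOW AND HIGH = LOW
t4 = NOT x4 = NOT LOW = HIGH
t5 = NOT x4 = NOT LOW = HIGH
t6 = t5 NOR x1 = HIGH NOR LOW = LOW
t9 = t4 NOR t6 = HIGH NOR LOW = LOW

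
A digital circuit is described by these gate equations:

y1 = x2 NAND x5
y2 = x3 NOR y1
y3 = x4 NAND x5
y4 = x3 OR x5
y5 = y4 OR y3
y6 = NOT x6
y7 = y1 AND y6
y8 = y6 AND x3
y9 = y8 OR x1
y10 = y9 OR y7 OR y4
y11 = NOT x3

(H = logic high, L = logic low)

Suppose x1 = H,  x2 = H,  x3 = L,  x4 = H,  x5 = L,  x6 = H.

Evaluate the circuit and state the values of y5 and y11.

y5 = H, y11 = H

y3 = x4 NAND x5 = H NAND L = H
y4 = x3 OR x5 = L OR L = L
y5 = y4 OR y3 = L OR H = H
y11 = NOT x3 = NOT L = H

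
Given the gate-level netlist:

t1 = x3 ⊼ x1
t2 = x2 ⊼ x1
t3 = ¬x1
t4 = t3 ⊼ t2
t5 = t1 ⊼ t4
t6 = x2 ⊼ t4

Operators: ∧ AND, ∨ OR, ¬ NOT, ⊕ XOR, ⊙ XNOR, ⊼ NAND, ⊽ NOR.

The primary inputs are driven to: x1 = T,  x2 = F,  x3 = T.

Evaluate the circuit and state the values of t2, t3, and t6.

t2 = x2 NAND x1 = F NAND T = T
t3 = NOT x1 = NOT T = F
t4 = t3 NAND t2 = F NAND T = T
t6 = x2 NAND t4 = F NAND T = T

t2 = T, t3 = F, t6 = T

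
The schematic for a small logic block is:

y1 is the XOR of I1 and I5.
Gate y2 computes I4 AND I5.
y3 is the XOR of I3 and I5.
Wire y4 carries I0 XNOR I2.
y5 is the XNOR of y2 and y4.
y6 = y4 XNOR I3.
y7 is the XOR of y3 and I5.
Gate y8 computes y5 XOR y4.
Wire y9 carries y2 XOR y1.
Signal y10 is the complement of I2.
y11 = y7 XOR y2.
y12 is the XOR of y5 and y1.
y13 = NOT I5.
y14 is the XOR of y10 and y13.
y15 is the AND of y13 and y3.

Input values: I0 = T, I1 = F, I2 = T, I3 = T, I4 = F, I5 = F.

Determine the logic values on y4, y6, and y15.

y4 = T; y6 = T; y15 = T

y3 = I3 XOR I5 = T XOR F = T
y4 = I0 XNOR I2 = T XNOR T = T
y6 = y4 XNOR I3 = T XNOR T = T
y13 = NOT I5 = NOT F = T
y15 = y13 AND y3 = T AND T = T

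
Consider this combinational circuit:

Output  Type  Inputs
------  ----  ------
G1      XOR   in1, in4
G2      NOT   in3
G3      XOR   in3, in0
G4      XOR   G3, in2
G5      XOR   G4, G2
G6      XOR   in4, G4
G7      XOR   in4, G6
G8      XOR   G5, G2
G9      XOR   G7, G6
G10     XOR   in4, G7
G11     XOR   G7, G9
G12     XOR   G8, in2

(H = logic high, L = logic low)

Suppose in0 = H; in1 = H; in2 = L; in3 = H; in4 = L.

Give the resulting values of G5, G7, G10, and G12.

G5 = L  G7 = L  G10 = L  G12 = L

G2 = NOT in3 = NOT H = L
G3 = in3 XOR in0 = H XOR H = L
G4 = G3 XOR in2 = L XOR L = L
G5 = G4 XOR G2 = L XOR L = L
G6 = in4 XOR G4 = L XOR L = L
G7 = in4 XOR G6 = L XOR L = L
G8 = G5 XOR G2 = L XOR L = L
G10 = in4 XOR G7 = L XOR L = L
G12 = G8 XOR in2 = L XOR L = L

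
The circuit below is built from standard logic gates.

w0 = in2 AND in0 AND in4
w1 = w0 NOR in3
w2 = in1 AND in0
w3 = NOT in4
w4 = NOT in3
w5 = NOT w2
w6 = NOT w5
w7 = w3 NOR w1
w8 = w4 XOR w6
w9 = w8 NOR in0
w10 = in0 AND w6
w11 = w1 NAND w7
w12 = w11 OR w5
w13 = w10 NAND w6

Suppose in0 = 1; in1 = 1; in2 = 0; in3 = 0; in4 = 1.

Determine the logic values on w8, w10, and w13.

w2 = in1 AND in0 = 1 AND 1 = 1
w4 = NOT in3 = NOT 0 = 1
w5 = NOT w2 = NOT 1 = 0
w6 = NOT w5 = NOT 0 = 1
w8 = w4 XOR w6 = 1 XOR 1 = 0
w10 = in0 AND w6 = 1 AND 1 = 1
w13 = w10 NAND w6 = 1 NAND 1 = 0

w8 = 0; w10 = 1; w13 = 0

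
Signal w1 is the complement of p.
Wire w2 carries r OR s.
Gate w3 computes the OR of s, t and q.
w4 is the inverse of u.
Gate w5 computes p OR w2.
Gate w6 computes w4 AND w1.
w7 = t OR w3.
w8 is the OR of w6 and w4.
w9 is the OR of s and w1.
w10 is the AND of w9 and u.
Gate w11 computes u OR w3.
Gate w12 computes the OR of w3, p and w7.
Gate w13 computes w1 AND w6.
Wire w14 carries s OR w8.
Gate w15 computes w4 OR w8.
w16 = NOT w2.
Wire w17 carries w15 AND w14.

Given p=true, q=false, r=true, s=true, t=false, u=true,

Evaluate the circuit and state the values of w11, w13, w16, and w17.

w11 = true  w13 = false  w16 = false  w17 = false

w1 = NOT p = NOT true = false
w2 = r OR s = true OR true = true
w3 = s OR t OR q = true OR false OR false = true
w4 = NOT u = NOT true = false
w6 = w4 AND w1 = false AND false = false
w8 = w6 OR w4 = false OR false = false
w11 = u OR w3 = true OR true = true
w13 = w1 AND w6 = false AND false = false
w14 = s OR w8 = true OR false = true
w15 = w4 OR w8 = false OR false = false
w16 = NOT w2 = NOT true = false
w17 = w15 AND w14 = false AND true = false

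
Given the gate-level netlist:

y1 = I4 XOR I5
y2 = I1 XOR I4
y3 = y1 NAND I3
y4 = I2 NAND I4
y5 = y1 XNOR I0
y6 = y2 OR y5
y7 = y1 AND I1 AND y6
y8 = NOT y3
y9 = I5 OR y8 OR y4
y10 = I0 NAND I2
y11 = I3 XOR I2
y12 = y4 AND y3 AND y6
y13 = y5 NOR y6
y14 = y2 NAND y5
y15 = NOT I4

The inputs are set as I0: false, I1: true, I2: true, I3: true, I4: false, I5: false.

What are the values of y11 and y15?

y11 = I3 XOR I2 = true XOR true = false
y15 = NOT I4 = NOT false = true

y11 = false, y15 = true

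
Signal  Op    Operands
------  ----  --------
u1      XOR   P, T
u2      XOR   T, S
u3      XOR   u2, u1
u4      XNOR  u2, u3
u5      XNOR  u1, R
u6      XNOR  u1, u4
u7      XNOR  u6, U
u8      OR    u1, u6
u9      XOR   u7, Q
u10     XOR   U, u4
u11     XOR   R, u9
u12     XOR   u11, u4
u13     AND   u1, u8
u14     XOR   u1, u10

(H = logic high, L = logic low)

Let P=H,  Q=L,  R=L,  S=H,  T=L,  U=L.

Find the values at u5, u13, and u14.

u1 = P XOR T = H XOR L = H
u2 = T XOR S = L XOR H = H
u3 = u2 XOR u1 = H XOR H = L
u4 = u2 XNOR u3 = H XNOR L = L
u5 = u1 XNOR R = H XNOR L = L
u6 = u1 XNOR u4 = H XNOR L = L
u8 = u1 OR u6 = H OR L = H
u10 = U XOR u4 = L XOR L = L
u13 = u1 AND u8 = H AND H = H
u14 = u1 XOR u10 = H XOR L = H

u5 = L, u13 = H, u14 = H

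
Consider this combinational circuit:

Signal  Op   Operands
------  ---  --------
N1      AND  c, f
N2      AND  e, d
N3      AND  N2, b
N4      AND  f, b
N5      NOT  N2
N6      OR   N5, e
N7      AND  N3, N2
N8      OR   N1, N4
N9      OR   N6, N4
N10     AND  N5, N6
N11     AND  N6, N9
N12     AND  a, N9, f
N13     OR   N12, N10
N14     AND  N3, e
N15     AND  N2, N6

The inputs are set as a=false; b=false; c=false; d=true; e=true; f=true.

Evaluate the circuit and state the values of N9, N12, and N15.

N9 = true, N12 = false, N15 = true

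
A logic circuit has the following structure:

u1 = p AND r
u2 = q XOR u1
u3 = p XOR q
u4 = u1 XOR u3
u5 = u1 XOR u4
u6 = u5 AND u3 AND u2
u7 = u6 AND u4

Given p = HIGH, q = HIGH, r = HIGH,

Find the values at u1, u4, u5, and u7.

u1 = HIGH, u4 = HIGH, u5 = LOW, u7 = LOW

u1 = p AND r = HIGH AND HIGH = HIGH
u2 = q XOR u1 = HIGH XOR HIGH = LOW
u3 = p XOR q = HIGH XOR HIGH = LOW
u4 = u1 XOR u3 = HIGH XOR LOW = HIGH
u5 = u1 XOR u4 = HIGH XOR HIGH = LOW
u6 = u5 AND u3 AND u2 = LOW AND LOW AND LOW = LOW
u7 = u6 AND u4 = LOW AND HIGH = LOW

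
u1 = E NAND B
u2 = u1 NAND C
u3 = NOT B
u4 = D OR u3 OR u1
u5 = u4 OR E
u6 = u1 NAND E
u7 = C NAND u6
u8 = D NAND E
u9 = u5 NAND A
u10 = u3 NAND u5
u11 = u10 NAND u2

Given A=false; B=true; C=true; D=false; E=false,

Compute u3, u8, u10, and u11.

u1 = E NAND B = false NAND true = true
u2 = u1 NAND C = true NAND true = false
u3 = NOT B = NOT true = false
u4 = D OR u3 OR u1 = false OR false OR true = true
u5 = u4 OR E = true OR false = true
u8 = D NAND E = false NAND false = true
u10 = u3 NAND u5 = false NAND true = true
u11 = u10 NAND u2 = true NAND false = true

u3 = false; u8 = true; u10 = true; u11 = true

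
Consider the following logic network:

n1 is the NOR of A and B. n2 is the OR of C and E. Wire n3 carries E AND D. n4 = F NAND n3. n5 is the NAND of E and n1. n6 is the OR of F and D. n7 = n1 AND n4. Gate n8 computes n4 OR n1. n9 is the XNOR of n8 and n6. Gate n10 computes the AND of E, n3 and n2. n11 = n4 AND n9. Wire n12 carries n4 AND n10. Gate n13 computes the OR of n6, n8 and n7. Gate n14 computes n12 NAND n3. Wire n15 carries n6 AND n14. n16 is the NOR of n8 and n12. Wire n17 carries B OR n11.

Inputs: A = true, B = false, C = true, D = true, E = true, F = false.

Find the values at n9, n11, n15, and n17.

n9 = true, n11 = true, n15 = false, n17 = true

n1 = A NOR B = true NOR false = false
n2 = C OR E = true OR true = true
n3 = E AND D = true AND true = true
n4 = F NAND n3 = false NAND true = true
n6 = F OR D = false OR true = true
n8 = n4 OR n1 = true OR false = true
n9 = n8 XNOR n6 = true XNOR true = true
n10 = E AND n3 AND n2 = true AND true AND true = true
n11 = n4 AND n9 = true AND true = true
n12 = n4 AND n10 = true AND true = true
n14 = n12 NAND n3 = true NAND true = false
n15 = n6 AND n14 = true AND false = false
n17 = B OR n11 = false OR true = true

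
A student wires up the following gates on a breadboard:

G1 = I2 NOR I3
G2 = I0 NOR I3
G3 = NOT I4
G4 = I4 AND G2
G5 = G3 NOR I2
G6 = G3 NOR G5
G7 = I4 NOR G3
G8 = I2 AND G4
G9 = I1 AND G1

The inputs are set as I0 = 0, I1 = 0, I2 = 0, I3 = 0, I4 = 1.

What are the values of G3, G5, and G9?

G3 = 0, G5 = 1, G9 = 0

G1 = I2 NOR I3 = 0 NOR 0 = 1
G3 = NOT I4 = NOT 1 = 0
G5 = G3 NOR I2 = 0 NOR 0 = 1
G9 = I1 AND G1 = 0 AND 1 = 0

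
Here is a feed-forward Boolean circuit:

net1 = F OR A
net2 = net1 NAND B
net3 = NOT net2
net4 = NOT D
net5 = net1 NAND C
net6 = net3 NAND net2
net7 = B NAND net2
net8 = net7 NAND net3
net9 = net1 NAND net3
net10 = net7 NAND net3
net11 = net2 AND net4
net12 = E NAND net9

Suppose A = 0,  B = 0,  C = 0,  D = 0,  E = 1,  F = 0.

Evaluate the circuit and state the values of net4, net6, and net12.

net4 = 1  net6 = 1  net12 = 0

net1 = F OR A = 0 OR 0 = 0
net2 = net1 NAND B = 0 NAND 0 = 1
net3 = NOT net2 = NOT 1 = 0
net4 = NOT D = NOT 0 = 1
net6 = net3 NAND net2 = 0 NAND 1 = 1
net9 = net1 NAND net3 = 0 NAND 0 = 1
net12 = E NAND net9 = 1 NAND 1 = 0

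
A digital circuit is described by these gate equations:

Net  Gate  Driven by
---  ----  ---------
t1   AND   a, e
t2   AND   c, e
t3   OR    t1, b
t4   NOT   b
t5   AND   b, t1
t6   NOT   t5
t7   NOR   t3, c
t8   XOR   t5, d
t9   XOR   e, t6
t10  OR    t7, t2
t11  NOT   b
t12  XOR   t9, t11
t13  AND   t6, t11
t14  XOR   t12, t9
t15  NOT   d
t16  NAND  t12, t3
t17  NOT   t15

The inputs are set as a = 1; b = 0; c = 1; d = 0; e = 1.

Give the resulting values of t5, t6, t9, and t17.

t5 = 0; t6 = 1; t9 = 0; t17 = 0

t1 = a AND e = 1 AND 1 = 1
t5 = b AND t1 = 0 AND 1 = 0
t6 = NOT t5 = NOT 0 = 1
t9 = e XOR t6 = 1 XOR 1 = 0
t15 = NOT d = NOT 0 = 1
t17 = NOT t15 = NOT 1 = 0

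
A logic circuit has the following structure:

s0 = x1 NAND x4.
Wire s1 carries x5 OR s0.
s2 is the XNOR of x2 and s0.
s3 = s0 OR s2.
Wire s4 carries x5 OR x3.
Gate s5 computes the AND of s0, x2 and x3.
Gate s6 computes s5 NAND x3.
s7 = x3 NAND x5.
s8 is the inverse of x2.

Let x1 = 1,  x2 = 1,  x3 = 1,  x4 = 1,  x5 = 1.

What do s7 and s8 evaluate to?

s7 = x3 NAND x5 = 1 NAND 1 = 0
s8 = NOT x2 = NOT 1 = 0

s7 = 0, s8 = 0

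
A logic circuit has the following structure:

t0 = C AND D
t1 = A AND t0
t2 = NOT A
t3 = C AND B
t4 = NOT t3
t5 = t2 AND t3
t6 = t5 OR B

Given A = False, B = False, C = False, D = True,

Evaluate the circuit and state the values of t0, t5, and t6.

t0 = C AND D = False AND True = False
t2 = NOT A = NOT False = True
t3 = C AND B = False AND False = False
t5 = t2 AND t3 = True AND False = False
t6 = t5 OR B = False OR False = False

t0 = False  t5 = False  t6 = False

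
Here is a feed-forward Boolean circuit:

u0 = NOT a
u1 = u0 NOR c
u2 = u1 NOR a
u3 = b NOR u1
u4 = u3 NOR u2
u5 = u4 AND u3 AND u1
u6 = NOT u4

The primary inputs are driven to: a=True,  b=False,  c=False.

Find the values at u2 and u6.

u2 = False  u6 = False

u0 = NOT a = NOT True = False
u1 = u0 NOR c = False NOR False = True
u2 = u1 NOR a = True NOR True = False
u3 = b NOR u1 = False NOR True = False
u4 = u3 NOR u2 = False NOR False = True
u6 = NOT u4 = NOT True = False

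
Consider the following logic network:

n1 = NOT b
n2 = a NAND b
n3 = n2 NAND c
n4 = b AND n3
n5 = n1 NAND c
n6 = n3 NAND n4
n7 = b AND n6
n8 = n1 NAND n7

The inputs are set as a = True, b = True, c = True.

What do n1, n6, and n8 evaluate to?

n1 = NOT b = NOT True = False
n2 = a NAND b = True NAND True = False
n3 = n2 NAND c = False NAND True = True
n4 = b AND n3 = True AND True = True
n6 = n3 NAND n4 = True NAND True = False
n7 = b AND n6 = True AND False = False
n8 = n1 NAND n7 = False NAND False = True

n1 = False; n6 = False; n8 = True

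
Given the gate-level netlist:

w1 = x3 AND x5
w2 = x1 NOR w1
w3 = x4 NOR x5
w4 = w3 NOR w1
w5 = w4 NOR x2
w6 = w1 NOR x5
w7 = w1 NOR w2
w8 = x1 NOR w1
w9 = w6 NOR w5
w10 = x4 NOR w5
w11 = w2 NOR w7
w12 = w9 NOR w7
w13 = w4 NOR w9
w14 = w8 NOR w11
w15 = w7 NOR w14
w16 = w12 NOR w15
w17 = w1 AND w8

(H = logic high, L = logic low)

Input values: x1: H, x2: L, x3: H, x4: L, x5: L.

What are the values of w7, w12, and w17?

w7 = H, w12 = L, w17 = L

w1 = x3 AND x5 = H AND L = L
w2 = x1 NOR w1 = H NOR L = L
w3 = x4 NOR x5 = L NOR L = H
w4 = w3 NOR w1 = H NOR L = L
w5 = w4 NOR x2 = L NOR L = H
w6 = w1 NOR x5 = L NOR L = H
w7 = w1 NOR w2 = L NOR L = H
w8 = x1 NOR w1 = H NOR L = L
w9 = w6 NOR w5 = H NOR H = L
w12 = w9 NOR w7 = L NOR H = L
w17 = w1 AND w8 = L AND L = L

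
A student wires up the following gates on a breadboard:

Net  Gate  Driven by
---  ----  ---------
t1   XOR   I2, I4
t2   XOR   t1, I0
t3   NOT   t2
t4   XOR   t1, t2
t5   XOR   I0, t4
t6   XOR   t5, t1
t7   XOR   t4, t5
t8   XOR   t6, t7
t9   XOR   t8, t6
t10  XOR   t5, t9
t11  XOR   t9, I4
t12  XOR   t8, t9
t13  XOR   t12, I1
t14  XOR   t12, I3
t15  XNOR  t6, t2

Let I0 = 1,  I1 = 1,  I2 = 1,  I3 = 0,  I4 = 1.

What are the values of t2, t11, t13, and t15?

t1 = I2 XOR I4 = 1 XOR 1 = 0
t2 = t1 XOR I0 = 0 XOR 1 = 1
t4 = t1 XOR t2 = 0 XOR 1 = 1
t5 = I0 XOR t4 = 1 XOR 1 = 0
t6 = t5 XOR t1 = 0 XOR 0 = 0
t7 = t4 XOR t5 = 1 XOR 0 = 1
t8 = t6 XOR t7 = 0 XOR 1 = 1
t9 = t8 XOR t6 = 1 XOR 0 = 1
t11 = t9 XOR I4 = 1 XOR 1 = 0
t12 = t8 XOR t9 = 1 XOR 1 = 0
t13 = t12 XOR I1 = 0 XOR 1 = 1
t15 = t6 XNOR t2 = 0 XNOR 1 = 0

t2 = 1, t11 = 0, t13 = 1, t15 = 0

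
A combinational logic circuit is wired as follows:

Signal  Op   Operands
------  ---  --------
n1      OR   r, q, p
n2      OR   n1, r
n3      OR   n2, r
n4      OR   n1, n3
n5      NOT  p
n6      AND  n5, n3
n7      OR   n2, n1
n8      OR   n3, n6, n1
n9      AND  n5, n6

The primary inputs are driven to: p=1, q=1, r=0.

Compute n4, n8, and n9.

n4 = 1, n8 = 1, n9 = 0

n1 = r OR q OR p = 0 OR 1 OR 1 = 1
n2 = n1 OR r = 1 OR 0 = 1
n3 = n2 OR r = 1 OR 0 = 1
n4 = n1 OR n3 = 1 OR 1 = 1
n5 = NOT p = NOT 1 = 0
n6 = n5 AND n3 = 0 AND 1 = 0
n8 = n3 OR n6 OR n1 = 1 OR 0 OR 1 = 1
n9 = n5 AND n6 = 0 AND 0 = 0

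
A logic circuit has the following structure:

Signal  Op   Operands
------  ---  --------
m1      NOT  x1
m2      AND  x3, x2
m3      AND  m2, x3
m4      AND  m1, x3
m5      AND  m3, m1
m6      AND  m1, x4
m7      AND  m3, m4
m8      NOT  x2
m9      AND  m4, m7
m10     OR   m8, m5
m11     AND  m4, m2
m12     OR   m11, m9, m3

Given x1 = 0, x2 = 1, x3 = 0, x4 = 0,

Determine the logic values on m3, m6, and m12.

m3 = 0  m6 = 0  m12 = 0

m1 = NOT x1 = NOT 0 = 1
m2 = x3 AND x2 = 0 AND 1 = 0
m3 = m2 AND x3 = 0 AND 0 = 0
m4 = m1 AND x3 = 1 AND 0 = 0
m6 = m1 AND x4 = 1 AND 0 = 0
m7 = m3 AND m4 = 0 AND 0 = 0
m9 = m4 AND m7 = 0 AND 0 = 0
m11 = m4 AND m2 = 0 AND 0 = 0
m12 = m11 OR m9 OR m3 = 0 OR 0 OR 0 = 0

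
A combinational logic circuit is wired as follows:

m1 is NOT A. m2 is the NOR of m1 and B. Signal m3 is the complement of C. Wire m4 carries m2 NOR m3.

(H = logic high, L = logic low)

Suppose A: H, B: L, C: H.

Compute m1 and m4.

m1 = NOT A = NOT H = L
m2 = m1 NOR B = L NOR L = H
m3 = NOT C = NOT H = L
m4 = m2 NOR m3 = H NOR L = L

m1 = L, m4 = L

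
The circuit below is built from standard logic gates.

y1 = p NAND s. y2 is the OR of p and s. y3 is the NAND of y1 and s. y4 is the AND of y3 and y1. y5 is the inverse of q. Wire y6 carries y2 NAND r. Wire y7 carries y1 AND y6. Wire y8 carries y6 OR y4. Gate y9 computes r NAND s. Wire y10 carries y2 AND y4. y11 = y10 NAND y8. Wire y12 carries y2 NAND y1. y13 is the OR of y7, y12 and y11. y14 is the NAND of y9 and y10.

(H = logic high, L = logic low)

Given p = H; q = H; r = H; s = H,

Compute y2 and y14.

y2 = H  y14 = H

y1 = p NAND s = H NAND H = L
y2 = p OR s = H OR H = H
y3 = y1 NAND s = L NAND H = H
y4 = y3 AND y1 = H AND L = L
y9 = r NAND s = H NAND H = L
y10 = y2 AND y4 = H AND L = L
y14 = y9 NAND y10 = L NAND L = H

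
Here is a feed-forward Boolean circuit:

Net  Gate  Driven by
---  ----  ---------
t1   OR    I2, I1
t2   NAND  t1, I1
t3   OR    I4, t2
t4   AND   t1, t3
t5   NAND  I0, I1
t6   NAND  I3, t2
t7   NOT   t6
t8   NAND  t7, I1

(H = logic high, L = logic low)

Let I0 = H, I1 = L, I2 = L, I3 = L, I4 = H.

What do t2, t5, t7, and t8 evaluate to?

t2 = H, t5 = H, t7 = L, t8 = H

t1 = I2 OR I1 = L OR L = L
t2 = t1 NAND I1 = L NAND L = H
t5 = I0 NAND I1 = H NAND L = H
t6 = I3 NAND t2 = L NAND H = H
t7 = NOT t6 = NOT H = L
t8 = t7 NAND I1 = L NAND L = H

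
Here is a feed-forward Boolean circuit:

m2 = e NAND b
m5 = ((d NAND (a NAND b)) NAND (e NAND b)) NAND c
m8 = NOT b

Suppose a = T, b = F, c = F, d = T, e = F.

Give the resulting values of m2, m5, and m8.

m2 = F NAND F = T
m5 = ((T NAND (T NAND F)) NAND (F NAND F)) NAND F = T
m8 = NOT F = T

m2 = T  m5 = T  m8 = T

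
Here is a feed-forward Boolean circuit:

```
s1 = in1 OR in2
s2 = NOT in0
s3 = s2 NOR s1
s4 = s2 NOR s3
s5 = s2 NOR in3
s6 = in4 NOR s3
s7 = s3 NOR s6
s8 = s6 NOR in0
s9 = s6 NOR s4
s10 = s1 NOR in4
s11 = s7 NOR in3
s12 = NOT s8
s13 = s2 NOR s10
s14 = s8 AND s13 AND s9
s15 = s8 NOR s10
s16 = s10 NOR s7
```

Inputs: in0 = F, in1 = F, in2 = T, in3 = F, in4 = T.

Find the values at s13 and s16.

s13 = F; s16 = F

s1 = in1 OR in2 = F OR T = T
s2 = NOT in0 = NOT F = T
s3 = s2 NOR s1 = T NOR T = F
s6 = in4 NOR s3 = T NOR F = F
s7 = s3 NOR s6 = F NOR F = T
s10 = s1 NOR in4 = T NOR T = F
s13 = s2 NOR s10 = T NOR F = F
s16 = s10 NOR s7 = F NOR T = F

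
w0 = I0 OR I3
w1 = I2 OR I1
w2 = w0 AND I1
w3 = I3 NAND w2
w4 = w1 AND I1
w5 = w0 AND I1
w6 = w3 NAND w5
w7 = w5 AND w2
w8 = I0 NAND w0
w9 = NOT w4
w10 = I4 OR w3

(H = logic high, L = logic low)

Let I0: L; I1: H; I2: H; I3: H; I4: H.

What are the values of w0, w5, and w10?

w0 = H, w5 = H, w10 = H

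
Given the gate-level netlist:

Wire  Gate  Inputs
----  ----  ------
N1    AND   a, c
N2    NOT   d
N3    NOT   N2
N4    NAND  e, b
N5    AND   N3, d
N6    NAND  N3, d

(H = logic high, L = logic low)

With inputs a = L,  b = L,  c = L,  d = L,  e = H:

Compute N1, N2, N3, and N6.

N1 = a AND c = L AND L = L
N2 = NOT d = NOT L = H
N3 = NOT N2 = NOT H = L
N6 = N3 NAND d = L NAND L = H

N1 = L, N2 = H, N3 = L, N6 = H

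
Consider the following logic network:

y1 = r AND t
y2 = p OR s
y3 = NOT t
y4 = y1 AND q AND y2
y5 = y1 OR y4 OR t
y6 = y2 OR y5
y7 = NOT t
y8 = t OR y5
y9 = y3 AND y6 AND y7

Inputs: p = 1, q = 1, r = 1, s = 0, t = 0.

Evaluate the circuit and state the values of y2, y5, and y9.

y2 = 1  y5 = 0  y9 = 1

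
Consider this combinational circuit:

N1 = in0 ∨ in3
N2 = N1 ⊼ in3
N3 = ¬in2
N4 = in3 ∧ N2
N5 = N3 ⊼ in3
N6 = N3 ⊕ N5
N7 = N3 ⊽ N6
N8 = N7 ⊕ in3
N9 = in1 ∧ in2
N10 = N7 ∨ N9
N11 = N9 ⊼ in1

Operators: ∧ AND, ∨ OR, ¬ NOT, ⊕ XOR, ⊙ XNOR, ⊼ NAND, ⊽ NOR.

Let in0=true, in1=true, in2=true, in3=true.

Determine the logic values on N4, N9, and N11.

N1 = in0 OR in3 = true OR true = true
N2 = N1 NAND in3 = true NAND true = false
N4 = in3 AND N2 = true AND false = false
N9 = in1 AND in2 = true AND true = true
N11 = N9 NAND in1 = true NAND true = false

N4 = false, N9 = true, N11 = false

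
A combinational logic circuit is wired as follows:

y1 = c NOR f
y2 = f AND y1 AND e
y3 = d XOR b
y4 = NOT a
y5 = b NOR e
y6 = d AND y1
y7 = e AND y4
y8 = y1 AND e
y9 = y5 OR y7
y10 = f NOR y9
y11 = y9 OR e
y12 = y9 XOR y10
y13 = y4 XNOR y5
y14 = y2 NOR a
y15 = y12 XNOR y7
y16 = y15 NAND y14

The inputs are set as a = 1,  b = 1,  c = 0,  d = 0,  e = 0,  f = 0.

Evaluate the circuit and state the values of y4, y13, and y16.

y4 = 0; y13 = 1; y16 = 1

y1 = c NOR f = 0 NOR 0 = 1
y2 = f AND y1 AND e = 0 AND 1 AND 0 = 0
y4 = NOT a = NOT 1 = 0
y5 = b NOR e = 1 NOR 0 = 0
y7 = e AND y4 = 0 AND 0 = 0
y9 = y5 OR y7 = 0 OR 0 = 0
y10 = f NOR y9 = 0 NOR 0 = 1
y12 = y9 XOR y10 = 0 XOR 1 = 1
y13 = y4 XNOR y5 = 0 XNOR 0 = 1
y14 = y2 NOR a = 0 NOR 1 = 0
y15 = y12 XNOR y7 = 1 XNOR 0 = 0
y16 = y15 NAND y14 = 0 NAND 0 = 1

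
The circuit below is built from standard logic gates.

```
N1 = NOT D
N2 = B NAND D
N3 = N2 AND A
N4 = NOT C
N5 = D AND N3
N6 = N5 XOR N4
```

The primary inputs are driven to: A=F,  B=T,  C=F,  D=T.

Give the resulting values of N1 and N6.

N1 = NOT D = NOT T = F
N2 = B NAND D = T NAND T = F
N3 = N2 AND A = F AND F = F
N4 = NOT C = NOT F = T
N5 = D AND N3 = T AND F = F
N6 = N5 XOR N4 = F XOR T = T

N1 = F; N6 = T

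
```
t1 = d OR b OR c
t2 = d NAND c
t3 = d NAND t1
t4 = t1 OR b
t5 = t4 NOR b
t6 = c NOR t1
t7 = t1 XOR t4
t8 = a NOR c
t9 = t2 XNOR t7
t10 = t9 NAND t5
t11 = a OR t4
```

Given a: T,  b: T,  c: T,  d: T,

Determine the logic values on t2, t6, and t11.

t1 = d OR b OR c = T OR T OR T = T
t2 = d NAND c = T NAND T = F
t4 = t1 OR b = T OR T = T
t6 = c NOR t1 = T NOR T = F
t11 = a OR t4 = T OR T = T

t2 = F, t6 = F, t11 = T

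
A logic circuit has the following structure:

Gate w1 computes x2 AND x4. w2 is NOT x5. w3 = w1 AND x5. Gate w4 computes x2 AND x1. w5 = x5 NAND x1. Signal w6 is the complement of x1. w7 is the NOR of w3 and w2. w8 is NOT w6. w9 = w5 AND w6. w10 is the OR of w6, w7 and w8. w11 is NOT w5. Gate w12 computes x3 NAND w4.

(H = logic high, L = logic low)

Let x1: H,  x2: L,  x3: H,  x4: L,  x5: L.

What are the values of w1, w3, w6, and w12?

w1 = L, w3 = L, w6 = L, w12 = H

w1 = x2 AND x4 = L AND L = L
w3 = w1 AND x5 = L AND L = L
w4 = x2 AND x1 = L AND H = L
w6 = NOT x1 = NOT H = L
w12 = x3 NAND w4 = H NAND L = H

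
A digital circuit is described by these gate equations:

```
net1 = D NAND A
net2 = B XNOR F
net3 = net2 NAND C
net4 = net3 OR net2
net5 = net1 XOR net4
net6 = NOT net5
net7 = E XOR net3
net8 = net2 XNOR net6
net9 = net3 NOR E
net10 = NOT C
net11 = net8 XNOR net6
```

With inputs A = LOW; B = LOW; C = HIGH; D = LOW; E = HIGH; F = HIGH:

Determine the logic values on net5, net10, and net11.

net5 = LOW, net10 = LOW, net11 = LOW

net1 = D NAND A = LOW NAND LOW = HIGH
net2 = B XNOR F = LOW XNOR HIGH = LOW
net3 = net2 NAND C = LOW NAND HIGH = HIGH
net4 = net3 OR net2 = HIGH OR LOW = HIGH
net5 = net1 XOR net4 = HIGH XOR HIGH = LOW
net6 = NOT net5 = NOT LOW = HIGH
net8 = net2 XNOR net6 = LOW XNOR HIGH = LOW
net10 = NOT C = NOT HIGH = LOW
net11 = net8 XNOR net6 = LOW XNOR HIGH = LOW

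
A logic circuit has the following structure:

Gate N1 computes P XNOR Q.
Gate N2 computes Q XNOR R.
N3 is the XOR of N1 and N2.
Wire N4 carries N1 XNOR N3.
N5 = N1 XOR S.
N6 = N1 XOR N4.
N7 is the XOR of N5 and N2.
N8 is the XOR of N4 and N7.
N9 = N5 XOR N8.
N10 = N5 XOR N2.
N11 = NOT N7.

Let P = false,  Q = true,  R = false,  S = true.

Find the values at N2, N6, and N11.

N2 = false, N6 = true, N11 = false

N1 = P XNOR Q = false XNOR true = false
N2 = Q XNOR R = true XNOR false = false
N3 = N1 XOR N2 = false XOR false = false
N4 = N1 XNOR N3 = false XNOR false = true
N5 = N1 XOR S = false XOR true = true
N6 = N1 XOR N4 = false XOR true = true
N7 = N5 XOR N2 = true XOR false = true
N11 = NOT N7 = NOT true = false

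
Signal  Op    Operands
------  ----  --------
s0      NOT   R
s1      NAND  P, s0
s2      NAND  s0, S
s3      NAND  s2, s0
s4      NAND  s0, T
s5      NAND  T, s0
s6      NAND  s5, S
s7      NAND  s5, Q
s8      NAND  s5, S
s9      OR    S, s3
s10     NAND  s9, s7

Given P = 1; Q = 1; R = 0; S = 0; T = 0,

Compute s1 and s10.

s0 = NOT R = NOT 0 = 1
s1 = P NAND s0 = 1 NAND 1 = 0
s2 = s0 NAND S = 1 NAND 0 = 1
s3 = s2 NAND s0 = 1 NAND 1 = 0
s5 = T NAND s0 = 0 NAND 1 = 1
s7 = s5 NAND Q = 1 NAND 1 = 0
s9 = S OR s3 = 0 OR 0 = 0
s10 = s9 NAND s7 = 0 NAND 0 = 1

s1 = 0, s10 = 1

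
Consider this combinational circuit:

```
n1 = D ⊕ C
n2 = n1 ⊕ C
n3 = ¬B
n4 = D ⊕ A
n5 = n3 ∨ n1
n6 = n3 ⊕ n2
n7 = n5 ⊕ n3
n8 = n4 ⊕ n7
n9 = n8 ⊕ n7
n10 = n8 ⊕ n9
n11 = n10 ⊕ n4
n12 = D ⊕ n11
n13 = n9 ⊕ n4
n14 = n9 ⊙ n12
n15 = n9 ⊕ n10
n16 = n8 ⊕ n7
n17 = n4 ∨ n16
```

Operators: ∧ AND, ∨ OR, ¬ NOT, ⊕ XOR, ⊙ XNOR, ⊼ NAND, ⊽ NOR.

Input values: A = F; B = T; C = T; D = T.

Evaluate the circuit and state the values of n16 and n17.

n1 = D XOR C = T XOR T = F
n3 = NOT B = NOT T = F
n4 = D XOR A = T XOR F = T
n5 = n3 OR n1 = F OR F = F
n7 = n5 XOR n3 = F XOR F = F
n8 = n4 XOR n7 = T XOR F = T
n16 = n8 XOR n7 = T XOR F = T
n17 = n4 OR n16 = T OR T = T

n16 = T, n17 = T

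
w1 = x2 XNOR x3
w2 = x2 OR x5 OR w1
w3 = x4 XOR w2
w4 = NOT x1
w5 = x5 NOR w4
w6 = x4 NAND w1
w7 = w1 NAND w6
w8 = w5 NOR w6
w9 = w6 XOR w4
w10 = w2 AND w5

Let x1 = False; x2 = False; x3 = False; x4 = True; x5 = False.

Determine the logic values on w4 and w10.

w4 = True  w10 = False

w1 = x2 XNOR x3 = False XNOR False = True
w2 = x2 OR x5 OR w1 = False OR False OR True = True
w4 = NOT x1 = NOT False = True
w5 = x5 NOR w4 = False NOR True = False
w10 = w2 AND w5 = True AND False = False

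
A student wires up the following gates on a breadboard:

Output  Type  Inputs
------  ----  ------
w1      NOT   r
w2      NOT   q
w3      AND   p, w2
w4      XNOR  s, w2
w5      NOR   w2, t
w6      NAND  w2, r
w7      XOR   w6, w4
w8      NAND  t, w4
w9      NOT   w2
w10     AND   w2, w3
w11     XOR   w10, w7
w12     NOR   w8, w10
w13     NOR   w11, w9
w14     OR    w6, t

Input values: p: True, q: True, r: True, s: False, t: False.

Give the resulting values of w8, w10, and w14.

w8 = True; w10 = False; w14 = True

w2 = NOT q = NOT True = False
w3 = p AND w2 = True AND False = False
w4 = s XNOR w2 = False XNOR False = True
w6 = w2 NAND r = False NAND True = True
w8 = t NAND w4 = False NAND True = True
w10 = w2 AND w3 = False AND False = False
w14 = w6 OR t = True OR False = True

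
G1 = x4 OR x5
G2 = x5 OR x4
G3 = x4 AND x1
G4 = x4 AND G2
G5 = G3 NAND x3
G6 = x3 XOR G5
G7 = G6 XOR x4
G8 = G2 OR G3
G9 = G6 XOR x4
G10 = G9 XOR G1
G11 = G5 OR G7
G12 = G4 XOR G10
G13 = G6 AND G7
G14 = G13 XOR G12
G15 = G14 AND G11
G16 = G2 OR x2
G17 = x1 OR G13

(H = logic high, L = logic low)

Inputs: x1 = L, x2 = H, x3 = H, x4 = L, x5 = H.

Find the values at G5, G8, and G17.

G2 = x5 OR x4 = H OR L = H
G3 = x4 AND x1 = L AND L = L
G5 = G3 NAND x3 = L NAND H = H
G6 = x3 XOR G5 = H XOR H = L
G7 = G6 XOR x4 = L XOR L = L
G8 = G2 OR G3 = H OR L = H
G13 = G6 AND G7 = L AND L = L
G17 = x1 OR G13 = L OR L = L

G5 = H, G8 = H, G17 = L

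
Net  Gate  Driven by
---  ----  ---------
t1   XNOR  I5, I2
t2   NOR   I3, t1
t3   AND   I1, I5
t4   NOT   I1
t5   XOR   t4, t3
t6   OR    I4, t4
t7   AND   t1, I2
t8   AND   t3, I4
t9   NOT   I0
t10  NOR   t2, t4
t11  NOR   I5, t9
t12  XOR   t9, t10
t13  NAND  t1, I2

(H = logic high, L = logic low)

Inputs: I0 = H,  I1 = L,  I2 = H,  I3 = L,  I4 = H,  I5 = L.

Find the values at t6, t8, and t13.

t6 = H; t8 = L; t13 = H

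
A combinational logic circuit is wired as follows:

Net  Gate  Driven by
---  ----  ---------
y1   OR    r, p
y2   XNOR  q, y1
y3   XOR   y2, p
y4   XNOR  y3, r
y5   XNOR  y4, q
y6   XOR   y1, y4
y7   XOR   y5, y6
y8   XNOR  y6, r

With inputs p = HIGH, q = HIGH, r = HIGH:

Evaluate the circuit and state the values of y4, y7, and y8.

y4 = LOW  y7 = HIGH  y8 = HIGH

y1 = r OR p = HIGH OR HIGH = HIGH
y2 = q XNOR y1 = HIGH XNOR HIGH = HIGH
y3 = y2 XOR p = HIGH XOR HIGH = LOW
y4 = y3 XNOR r = LOW XNOR HIGH = LOW
y5 = y4 XNOR q = LOW XNOR HIGH = LOW
y6 = y1 XOR y4 = HIGH XOR LOW = HIGH
y7 = y5 XOR y6 = LOW XOR HIGH = HIGH
y8 = y6 XNOR r = HIGH XNOR HIGH = HIGH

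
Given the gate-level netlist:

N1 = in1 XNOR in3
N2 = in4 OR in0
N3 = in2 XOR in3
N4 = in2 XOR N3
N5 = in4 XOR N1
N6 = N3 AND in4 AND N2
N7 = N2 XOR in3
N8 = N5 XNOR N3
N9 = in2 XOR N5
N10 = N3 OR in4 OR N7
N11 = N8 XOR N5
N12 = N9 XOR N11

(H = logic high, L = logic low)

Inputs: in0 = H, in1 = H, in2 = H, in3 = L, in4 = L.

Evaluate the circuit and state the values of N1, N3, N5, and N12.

N1 = L, N3 = H, N5 = L, N12 = H

N1 = in1 XNOR in3 = H XNOR L = L
N3 = in2 XOR in3 = H XOR L = H
N5 = in4 XOR N1 = L XOR L = L
N8 = N5 XNOR N3 = L XNOR H = L
N9 = in2 XOR N5 = H XOR L = H
N11 = N8 XOR N5 = L XOR L = L
N12 = N9 XOR N11 = H XOR L = H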